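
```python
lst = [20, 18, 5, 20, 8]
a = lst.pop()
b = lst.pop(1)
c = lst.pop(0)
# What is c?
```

After line 1: lst = [20, 18, 5, 20, 8]
After line 2 (pop() -> a = 8): lst = [20, 18, 5, 20]
After line 3 (pop(1) -> b = 18): lst = [20, 5, 20]
After line 4 (pop(0) -> c = 20): lst = [5, 20]

20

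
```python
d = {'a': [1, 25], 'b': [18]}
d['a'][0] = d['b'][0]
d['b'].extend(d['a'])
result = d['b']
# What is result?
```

After line 1: d = {'a': [1, 25], 'b': [18]}
After line 2 (a[0] = b[0] = 18): d = {'a': [18, 25], 'b': [18]}
After line 3 (b.extend(a) appends [18, 25]): d = {'a': [18, 25], 'b': [18, 18, 25]}
After line 4: result = d['b'] = [18, 18, 25]

[18, 18, 25]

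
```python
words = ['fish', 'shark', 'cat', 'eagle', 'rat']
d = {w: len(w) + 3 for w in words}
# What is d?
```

{'fish': 7, 'shark': 8, 'cat': 6, 'eagle': 8, 'rat': 6}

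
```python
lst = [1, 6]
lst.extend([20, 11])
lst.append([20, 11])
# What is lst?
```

After line 1: lst = [1, 6]
After line 2 (extend unpacks [20, 11]): lst = [1, 6, 20, 11]
After line 3 (append adds [20, 11] as single element): lst = [1, 6, 20, 11, [20, 11]]

[1, 6, 20, 11, [20, 11]]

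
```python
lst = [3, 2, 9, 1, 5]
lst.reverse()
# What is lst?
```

[5, 1, 9, 2, 3]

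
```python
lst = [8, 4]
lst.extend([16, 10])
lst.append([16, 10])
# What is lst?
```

After line 1: lst = [8, 4]
After line 2 (extend unpacks [16, 10]): lst = [8, 4, 16, 10]
After line 3 (append adds [16, 10] as single element): lst = [8, 4, 16, 10, [16, 10]]

[8, 4, 16, 10, [16, 10]]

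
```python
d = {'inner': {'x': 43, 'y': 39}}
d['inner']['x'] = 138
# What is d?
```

After line 1: d = {'inner': {'x': 43, 'y': 39}}
After line 2 (inner x overwritten): d = {'inner': {'x': 138, 'y': 39}}

{'inner': {'x': 138, 'y': 39}}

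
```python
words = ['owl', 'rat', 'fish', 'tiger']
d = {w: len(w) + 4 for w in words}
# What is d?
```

{'owl': 7, 'rat': 7, 'fish': 8, 'tiger': 9}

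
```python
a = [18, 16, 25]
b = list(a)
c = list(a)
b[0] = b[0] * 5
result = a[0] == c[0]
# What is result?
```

After line 1: a = [18, 16, 25]
After line 2 (b = list(a), copy): a = [18, 16, 25], b = [18, 16, 25]
After line 3 (c = list(a) is a copy, new object): c = [18, 16, 25]
After line 4 (b[0] = 18 * 5 = 90; only b mutates (copy)): a = [18, 16, 25], b = [90, 16, 25], c = [18, 16, 25]
After line 5 (a[0] = 18, c[0] = 18; result = True)

True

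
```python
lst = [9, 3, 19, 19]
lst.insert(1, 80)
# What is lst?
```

[9, 80, 3, 19, 19]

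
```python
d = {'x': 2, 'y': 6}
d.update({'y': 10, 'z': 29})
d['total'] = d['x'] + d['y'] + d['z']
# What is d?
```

After line 1: d = {'x': 2, 'y': 6}
After line 2 (y overwritten, z added): d = {'x': 2, 'y': 10, 'z': 29}
After line 3 (total = 2 + 10 + 29 = 41): d = {'x': 2, 'y': 10, 'z': 29, 'total': 41}

{'x': 2, 'y': 10, 'z': 29, 'total': 41}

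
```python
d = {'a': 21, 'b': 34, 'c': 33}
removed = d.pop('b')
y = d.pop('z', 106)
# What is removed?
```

After line 1: d = {'a': 21, 'b': 34, 'c': 33}
After line 2 (pop 'b' returns 34): d = {'a': 21, 'c': 33}, removed = 34
After line 3 (pop 'z' missing, returns default 106): d = {'a': 21, 'c': 33}, y = 106

34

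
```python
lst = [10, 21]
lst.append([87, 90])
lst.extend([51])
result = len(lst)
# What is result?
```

After line 1: lst = [10, 21]
After line 2 (append adds [87, 90] as single element): lst = [10, 21, [87, 90]]
After line 3 (extend unpacks [51], adds 51): lst = [10, 21, [87, 90], 51]
After line 4: result = len(lst) = 4

4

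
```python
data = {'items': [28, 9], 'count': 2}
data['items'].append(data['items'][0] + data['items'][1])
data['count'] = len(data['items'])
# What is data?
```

After line 1: data = {'items': [28, 9], 'count': 2}
After line 2 (append 28 + 9 = 37): data = {'items': [28, 9, 37], 'count': 2}
After line 3 (count = len(items) = 3): data = {'items': [28, 9, 37], 'count': 3}

{'items': [28, 9, 37], 'count': 3}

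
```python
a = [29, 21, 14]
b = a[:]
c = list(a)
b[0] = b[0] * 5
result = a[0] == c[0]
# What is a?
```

After line 1: a = [29, 21, 14]
After line 2 (b = a[:], copy): a = [29, 21, 14], b = [29, 21, 14]
After line 3 (c = list(a) is a copy, new object): c = [29, 21, 14]
After line 4 (b[0] = 29 * 5 = 145; only b mutates (copy)): a = [29, 21, 14], b = [145, 21, 14], c = [29, 21, 14]
After line 5 (a[0] = 29, c[0] = 29; result = True)

[29, 21, 14]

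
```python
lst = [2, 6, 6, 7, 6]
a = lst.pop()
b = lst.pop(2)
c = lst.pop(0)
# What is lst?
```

After line 1: lst = [2, 6, 6, 7, 6]
After line 2 (pop() -> a = 6): lst = [2, 6, 6, 7]
After line 3 (pop(2) -> b = 6): lst = [2, 6, 7]
After line 4 (pop(0) -> c = 2): lst = [6, 7]

[6, 7]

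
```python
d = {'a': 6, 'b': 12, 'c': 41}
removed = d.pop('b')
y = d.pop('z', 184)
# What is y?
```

After line 1: d = {'a': 6, 'b': 12, 'c': 41}
After line 2 (pop 'b' returns 12): d = {'a': 6, 'c': 41}, removed = 12
After line 3 (pop 'z' missing, returns default 184): d = {'a': 6, 'c': 41}, y = 184

184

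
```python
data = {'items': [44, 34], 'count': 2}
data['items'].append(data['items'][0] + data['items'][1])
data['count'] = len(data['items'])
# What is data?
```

After line 1: data = {'items': [44, 34], 'count': 2}
After line 2 (append 44 + 34 = 78): data = {'items': [44, 34, 78], 'count': 2}
After line 3 (count = len(items) = 3): data = {'items': [44, 34, 78], 'count': 3}

{'items': [44, 34, 78], 'count': 3}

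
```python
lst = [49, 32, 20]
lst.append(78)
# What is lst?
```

[49, 32, 20, 78]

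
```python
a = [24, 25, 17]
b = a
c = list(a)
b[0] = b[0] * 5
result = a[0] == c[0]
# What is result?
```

After line 1: a = [24, 25, 17]
After line 2 (b = a, alias): a = [24, 25, 17], b = [24, 25, 17]
After line 3 (c = list(a) is a copy, new object): c = [24, 25, 17]
After line 4 (b[0] = 24 * 5 = 120; mutates shared a/b): a = b = [120, 25, 17], c = [24, 25, 17]
After line 5 (a[0] = 120, c[0] = 24; result = False)

False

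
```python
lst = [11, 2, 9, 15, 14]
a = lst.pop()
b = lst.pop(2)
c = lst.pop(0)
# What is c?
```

After line 1: lst = [11, 2, 9, 15, 14]
After line 2 (pop() -> a = 14): lst = [11, 2, 9, 15]
After line 3 (pop(2) -> b = 9): lst = [11, 2, 15]
After line 4 (pop(0) -> c = 11): lst = [2, 15]

11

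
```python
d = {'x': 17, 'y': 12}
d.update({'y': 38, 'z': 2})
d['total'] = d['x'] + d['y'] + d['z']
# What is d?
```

After line 1: d = {'x': 17, 'y': 12}
After line 2 (y overwritten, z added): d = {'x': 17, 'y': 38, 'z': 2}
After line 3 (total = 17 + 38 + 2 = 57): d = {'x': 17, 'y': 38, 'z': 2, 'total': 57}

{'x': 17, 'y': 38, 'z': 2, 'total': 57}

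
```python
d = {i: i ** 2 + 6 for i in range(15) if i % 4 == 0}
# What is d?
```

{0: 6, 4: 22, 8: 70, 12: 150}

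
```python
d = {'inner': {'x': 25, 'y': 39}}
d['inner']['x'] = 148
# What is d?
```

After line 1: d = {'inner': {'x': 25, 'y': 39}}
After line 2 (inner x overwritten): d = {'inner': {'x': 148, 'y': 39}}

{'inner': {'x': 148, 'y': 39}}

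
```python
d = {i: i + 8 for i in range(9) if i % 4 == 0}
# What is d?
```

{0: 8, 4: 12, 8: 16}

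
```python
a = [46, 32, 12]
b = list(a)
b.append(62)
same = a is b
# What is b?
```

After line 1: a = [46, 32, 12]
After line 2 (b = list(a) is a shallow copy, new object): a = [46, 32, 12], b = [46, 32, 12]
After line 3 (append only mutates b): a = [46, 32, 12], b = [46, 32, 12, 62]
After line 4 (same = a is b; different objects -> False): same = False

[46, 32, 12, 62]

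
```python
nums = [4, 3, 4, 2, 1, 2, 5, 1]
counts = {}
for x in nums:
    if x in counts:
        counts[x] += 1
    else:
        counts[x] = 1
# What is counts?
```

Initial: counts = {}, nums = [4, 3, 4, 2, 1, 2, 5, 1]
See 4: counts = {4: 1}
See 3: counts = {4: 1, 3: 1}
See 4: counts = {4: 2, 3: 1}
See 2: counts = {4: 2, 3: 1, 2: 1}
See 1: counts = {4: 2, 3: 1, 2: 1, 1: 1}
See 2: counts = {4: 2, 3: 1, 2: 2, 1: 1}
See 5: counts = {4: 2, 3: 1, 2: 2, 1: 1, 5: 1}
See 1: counts = {4: 2, 3: 1, 2: 2, 1: 2, 5: 1}

{4: 2, 3: 1, 2: 2, 1: 2, 5: 1}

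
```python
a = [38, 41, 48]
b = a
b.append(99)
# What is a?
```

After line 1: a = [38, 41, 48]
After line 2 (b = a is an alias, same object): a = [38, 41, 48], b = [38, 41, 48]
After line 3 (b.append mutates the shared list): a = [38, 41, 48, 99], b = [38, 41, 48, 99]

[38, 41, 48, 99]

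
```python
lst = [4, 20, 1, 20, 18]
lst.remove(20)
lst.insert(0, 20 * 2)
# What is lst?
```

After line 1: lst = [4, 20, 1, 20, 18]
After line 2 (remove first 20): lst = [4, 1, 20, 18]
After line 3 (insert 40 at index 0): lst = [40, 4, 1, 20, 18]

[40, 4, 1, 20, 18]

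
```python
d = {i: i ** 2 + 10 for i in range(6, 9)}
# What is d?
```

{6: 46, 7: 59, 8: 74}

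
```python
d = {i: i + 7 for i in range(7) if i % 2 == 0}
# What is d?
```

{0: 7, 2: 9, 4: 11, 6: 13}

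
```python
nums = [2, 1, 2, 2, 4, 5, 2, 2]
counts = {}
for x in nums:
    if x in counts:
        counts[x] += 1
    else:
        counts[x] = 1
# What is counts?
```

Initial: counts = {}, nums = [2, 1, 2, 2, 4, 5, 2, 2]
See 2: counts = {2: 1}
See 1: counts = {2: 1, 1: 1}
See 2: counts = {2: 2, 1: 1}
See 2: counts = {2: 3, 1: 1}
See 4: counts = {2: 3, 1: 1, 4: 1}
See 5: counts = {2: 3, 1: 1, 4: 1, 5: 1}
See 2: counts = {2: 4, 1: 1, 4: 1, 5: 1}
See 2: counts = {2: 5, 1: 1, 4: 1, 5: 1}

{2: 5, 1: 1, 4: 1, 5: 1}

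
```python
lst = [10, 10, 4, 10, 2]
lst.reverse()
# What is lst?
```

[2, 10, 4, 10, 10]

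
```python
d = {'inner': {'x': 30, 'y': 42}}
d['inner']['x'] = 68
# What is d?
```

After line 1: d = {'inner': {'x': 30, 'y': 42}}
After line 2 (inner x overwritten): d = {'inner': {'x': 68, 'y': 42}}

{'inner': {'x': 68, 'y': 42}}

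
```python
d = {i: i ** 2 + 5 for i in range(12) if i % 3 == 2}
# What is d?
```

{2: 9, 5: 30, 8: 69, 11: 126}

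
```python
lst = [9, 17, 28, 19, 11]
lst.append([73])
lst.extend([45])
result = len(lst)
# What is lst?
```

After line 1: lst = [9, 17, 28, 19, 11]
After line 2 (append adds [73] as single element): lst = [9, 17, 28, 19, 11, [73]]
After line 3 (extend unpacks [45], adds 45): lst = [9, 17, 28, 19, 11, [73], 45]
After line 4: result = len(lst) = 7

[9, 17, 28, 19, 11, [73], 45]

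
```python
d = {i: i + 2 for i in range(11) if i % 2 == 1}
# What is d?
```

{1: 3, 3: 5, 5: 7, 7: 9, 9: 11}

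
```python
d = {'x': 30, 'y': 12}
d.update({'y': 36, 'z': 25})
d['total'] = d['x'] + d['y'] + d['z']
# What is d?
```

After line 1: d = {'x': 30, 'y': 12}
After line 2 (y overwritten, z added): d = {'x': 30, 'y': 36, 'z': 25}
After line 3 (total = 30 + 36 + 25 = 91): d = {'x': 30, 'y': 36, 'z': 25, 'total': 91}

{'x': 30, 'y': 36, 'z': 25, 'total': 91}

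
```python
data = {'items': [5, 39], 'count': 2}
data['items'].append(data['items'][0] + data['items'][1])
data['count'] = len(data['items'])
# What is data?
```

After line 1: data = {'items': [5, 39], 'count': 2}
After line 2 (append 5 + 39 = 44): data = {'items': [5, 39, 44], 'count': 2}
After line 3 (count = len(items) = 3): data = {'items': [5, 39, 44], 'count': 3}

{'items': [5, 39, 44], 'count': 3}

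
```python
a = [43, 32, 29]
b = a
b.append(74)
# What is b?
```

After line 1: a = [43, 32, 29]
After line 2 (b = a is an alias, same object): a = [43, 32, 29], b = [43, 32, 29]
After line 3 (b.append mutates the shared list): a = [43, 32, 29, 74], b = [43, 32, 29, 74]

[43, 32, 29, 74]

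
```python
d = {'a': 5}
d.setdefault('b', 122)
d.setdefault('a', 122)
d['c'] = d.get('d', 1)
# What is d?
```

After line 1: d = {'a': 5}
After line 2 (setdefault adds 'b'=122): d = {'a': 5, 'b': 122}
After line 3 (setdefault 'a' no-op, already exists): d = {'a': 5, 'b': 122}
After line 4 (get('d', 1) returns default since 'd' not in d): d = {'a': 5, 'b': 122, 'c': 1}

{'a': 5, 'b': 122, 'c': 1}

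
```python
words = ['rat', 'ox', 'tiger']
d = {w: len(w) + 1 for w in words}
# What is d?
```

{'rat': 4, 'ox': 3, 'tiger': 6}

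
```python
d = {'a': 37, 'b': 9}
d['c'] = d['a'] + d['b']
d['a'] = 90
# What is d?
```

After line 1: d = {'a': 37, 'b': 9}
After line 2 (d['c'] = 37 + 9): d = {'a': 37, 'b': 9, 'c': 46}
After line 3: d = {'a': 90, 'b': 9, 'c': 46}

{'a': 90, 'b': 9, 'c': 46}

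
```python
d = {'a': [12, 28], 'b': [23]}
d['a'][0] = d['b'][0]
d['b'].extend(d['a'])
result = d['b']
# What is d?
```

After line 1: d = {'a': [12, 28], 'b': [23]}
After line 2 (a[0] = b[0] = 23): d = {'a': [23, 28], 'b': [23]}
After line 3 (b.extend(a) appends [23, 28]): d = {'a': [23, 28], 'b': [23, 23, 28]}
After line 4: result = d['b'] = [23, 23, 28]

{'a': [23, 28], 'b': [23, 23, 28]}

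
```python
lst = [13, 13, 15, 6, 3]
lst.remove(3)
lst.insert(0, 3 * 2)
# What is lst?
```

After line 1: lst = [13, 13, 15, 6, 3]
After line 2 (remove first 3): lst = [13, 13, 15, 6]
After line 3 (insert 6 at index 0): lst = [6, 13, 13, 15, 6]

[6, 13, 13, 15, 6]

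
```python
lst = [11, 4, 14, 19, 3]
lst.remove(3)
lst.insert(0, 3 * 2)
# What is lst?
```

After line 1: lst = [11, 4, 14, 19, 3]
After line 2 (remove first 3): lst = [11, 4, 14, 19]
After line 3 (insert 6 at index 0): lst = [6, 11, 4, 14, 19]

[6, 11, 4, 14, 19]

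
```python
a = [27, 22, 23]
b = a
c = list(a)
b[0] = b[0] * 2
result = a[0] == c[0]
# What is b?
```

After line 1: a = [27, 22, 23]
After line 2 (b = a, alias): a = [27, 22, 23], b = [27, 22, 23]
After line 3 (c = list(a) is a copy, new object): c = [27, 22, 23]
After line 4 (b[0] = 27 * 2 = 54; mutates shared a/b): a = b = [54, 22, 23], c = [27, 22, 23]
After line 5 (a[0] = 54, c[0] = 27; result = False)

[54, 22, 23]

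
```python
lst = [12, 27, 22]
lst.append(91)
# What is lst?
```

[12, 27, 22, 91]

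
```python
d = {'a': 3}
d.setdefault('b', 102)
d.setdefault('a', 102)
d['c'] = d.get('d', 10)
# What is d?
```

After line 1: d = {'a': 3}
After line 2 (setdefault adds 'b'=102): d = {'a': 3, 'b': 102}
After line 3 (setdefault 'a' no-op, already exists): d = {'a': 3, 'b': 102}
After line 4 (get('d', 10) returns default since 'd' not in d): d = {'a': 3, 'b': 102, 'c': 10}

{'a': 3, 'b': 102, 'c': 10}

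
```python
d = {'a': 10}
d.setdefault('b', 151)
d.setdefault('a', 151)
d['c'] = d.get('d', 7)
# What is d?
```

After line 1: d = {'a': 10}
After line 2 (setdefault adds 'b'=151): d = {'a': 10, 'b': 151}
After line 3 (setdefault 'a' no-op, already exists): d = {'a': 10, 'b': 151}
After line 4 (get('d', 7) returns default since 'd' not in d): d = {'a': 10, 'b': 151, 'c': 7}

{'a': 10, 'b': 151, 'c': 7}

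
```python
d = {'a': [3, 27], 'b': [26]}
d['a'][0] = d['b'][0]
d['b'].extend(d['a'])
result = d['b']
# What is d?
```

After line 1: d = {'a': [3, 27], 'b': [26]}
After line 2 (a[0] = b[0] = 26): d = {'a': [26, 27], 'b': [26]}
After line 3 (b.extend(a) appends [26, 27]): d = {'a': [26, 27], 'b': [26, 26, 27]}
After line 4: result = d['b'] = [26, 26, 27]

{'a': [26, 27], 'b': [26, 26, 27]}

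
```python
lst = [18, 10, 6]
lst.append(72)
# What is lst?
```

[18, 10, 6, 72]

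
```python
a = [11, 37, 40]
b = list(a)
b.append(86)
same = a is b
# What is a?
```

After line 1: a = [11, 37, 40]
After line 2 (b = list(a) is a shallow copy, new object): a = [11, 37, 40], b = [11, 37, 40]
After line 3 (append only mutates b): a = [11, 37, 40], b = [11, 37, 40, 86]
After line 4 (same = a is b; different objects -> False): same = False

[11, 37, 40]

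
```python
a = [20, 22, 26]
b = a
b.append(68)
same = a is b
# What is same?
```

After line 1: a = [20, 22, 26]
After line 2 (b = a is an alias, same object): a = [20, 22, 26], b = [20, 22, 26]
After line 3 (b.append mutates the shared list): a = [20, 22, 26, 68], b = [20, 22, 26, 68]
After line 4 (same = a is b; same object -> True): same = True

True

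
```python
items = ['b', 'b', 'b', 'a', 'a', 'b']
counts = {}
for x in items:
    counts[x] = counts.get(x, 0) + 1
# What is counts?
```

Initial: counts = {}, items = ['b', 'b', 'b', 'a', 'a', 'b']
See 'b': counts = {'b': 1}
See 'b': counts = {'b': 2}
See 'b': counts = {'b': 3}
See 'a': counts = {'b': 3, 'a': 1}
See 'a': counts = {'b': 3, 'a': 2}
See 'b': counts = {'b': 4, 'a': 2}

{'b': 4, 'a': 2}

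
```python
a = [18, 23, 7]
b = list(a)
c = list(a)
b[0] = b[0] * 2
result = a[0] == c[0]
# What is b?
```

After line 1: a = [18, 23, 7]
After line 2 (b = list(a), copy): a = [18, 23, 7], b = [18, 23, 7]
After line 3 (c = list(a) is a copy, new object): c = [18, 23, 7]
After line 4 (b[0] = 18 * 2 = 36; only b mutates (copy)): a = [18, 23, 7], b = [36, 23, 7], c = [18, 23, 7]
After line 5 (a[0] = 18, c[0] = 18; result = True)

[36, 23, 7]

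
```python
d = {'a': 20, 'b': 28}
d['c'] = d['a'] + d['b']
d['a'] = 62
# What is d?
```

After line 1: d = {'a': 20, 'b': 28}
After line 2 (d['c'] = 20 + 28): d = {'a': 20, 'b': 28, 'c': 48}
After line 3: d = {'a': 62, 'b': 28, 'c': 48}

{'a': 62, 'b': 28, 'c': 48}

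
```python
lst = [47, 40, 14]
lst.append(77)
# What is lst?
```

[47, 40, 14, 77]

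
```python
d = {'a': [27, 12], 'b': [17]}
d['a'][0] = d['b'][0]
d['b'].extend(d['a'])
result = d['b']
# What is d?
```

After line 1: d = {'a': [27, 12], 'b': [17]}
After line 2 (a[0] = b[0] = 17): d = {'a': [17, 12], 'b': [17]}
After line 3 (b.extend(a) appends [17, 12]): d = {'a': [17, 12], 'b': [17, 17, 12]}
After line 4: result = d['b'] = [17, 17, 12]

{'a': [17, 12], 'b': [17, 17, 12]}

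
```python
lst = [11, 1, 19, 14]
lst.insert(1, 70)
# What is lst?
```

[11, 70, 1, 19, 14]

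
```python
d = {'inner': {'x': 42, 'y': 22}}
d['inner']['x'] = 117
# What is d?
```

After line 1: d = {'inner': {'x': 42, 'y': 22}}
After line 2 (inner x overwritten): d = {'inner': {'x': 117, 'y': 22}}

{'inner': {'x': 117, 'y': 22}}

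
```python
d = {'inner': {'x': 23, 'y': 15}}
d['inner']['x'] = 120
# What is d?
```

After line 1: d = {'inner': {'x': 23, 'y': 15}}
After line 2 (inner x overwritten): d = {'inner': {'x': 120, 'y': 15}}

{'inner': {'x': 120, 'y': 15}}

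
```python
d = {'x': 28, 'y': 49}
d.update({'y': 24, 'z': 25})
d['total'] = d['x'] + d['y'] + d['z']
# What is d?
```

After line 1: d = {'x': 28, 'y': 49}
After line 2 (y overwritten, z added): d = {'x': 28, 'y': 24, 'z': 25}
After line 3 (total = 28 + 24 + 25 = 77): d = {'x': 28, 'y': 24, 'z': 25, 'total': 77}

{'x': 28, 'y': 24, 'z': 25, 'total': 77}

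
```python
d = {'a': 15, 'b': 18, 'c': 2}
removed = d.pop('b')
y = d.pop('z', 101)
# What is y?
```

After line 1: d = {'a': 15, 'b': 18, 'c': 2}
After line 2 (pop 'b' returns 18): d = {'a': 15, 'c': 2}, removed = 18
After line 3 (pop 'z' missing, returns default 101): d = {'a': 15, 'c': 2}, y = 101

101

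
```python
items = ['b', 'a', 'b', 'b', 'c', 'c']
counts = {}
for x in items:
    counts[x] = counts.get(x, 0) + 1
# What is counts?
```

Initial: counts = {}, items = ['b', 'a', 'b', 'b', 'c', 'c']
See 'b': counts = {'b': 1}
See 'a': counts = {'b': 1, 'a': 1}
See 'b': counts = {'b': 2, 'a': 1}
See 'b': counts = {'b': 3, 'a': 1}
See 'c': counts = {'b': 3, 'a': 1, 'c': 1}
See 'c': counts = {'b': 3, 'a': 1, 'c': 2}

{'b': 3, 'a': 1, 'c': 2}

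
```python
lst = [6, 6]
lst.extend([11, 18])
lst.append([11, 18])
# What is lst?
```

After line 1: lst = [6, 6]
After line 2 (extend unpacks [11, 18]): lst = [6, 6, 11, 18]
After line 3 (append adds [11, 18] as single element): lst = [6, 6, 11, 18, [11, 18]]

[6, 6, 11, 18, [11, 18]]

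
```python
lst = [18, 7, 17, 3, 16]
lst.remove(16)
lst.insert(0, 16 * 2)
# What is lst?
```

After line 1: lst = [18, 7, 17, 3, 16]
After line 2 (remove first 16): lst = [18, 7, 17, 3]
After line 3 (insert 32 at index 0): lst = [32, 18, 7, 17, 3]

[32, 18, 7, 17, 3]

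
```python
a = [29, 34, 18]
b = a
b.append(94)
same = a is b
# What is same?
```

After line 1: a = [29, 34, 18]
After line 2 (b = a is an alias, same object): a = [29, 34, 18], b = [29, 34, 18]
After line 3 (b.append mutates the shared list): a = [29, 34, 18, 94], b = [29, 34, 18, 94]
After line 4 (same = a is b; same object -> True): same = True

True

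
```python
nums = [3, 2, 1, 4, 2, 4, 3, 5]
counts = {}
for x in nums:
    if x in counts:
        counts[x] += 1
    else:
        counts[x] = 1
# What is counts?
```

Initial: counts = {}, nums = [3, 2, 1, 4, 2, 4, 3, 5]
See 3: counts = {3: 1}
See 2: counts = {3: 1, 2: 1}
See 1: counts = {3: 1, 2: 1, 1: 1}
See 4: counts = {3: 1, 2: 1, 1: 1, 4: 1}
See 2: counts = {3: 1, 2: 2, 1: 1, 4: 1}
See 4: counts = {3: 1, 2: 2, 1: 1, 4: 2}
See 3: counts = {3: 2, 2: 2, 1: 1, 4: 2}
See 5: counts = {3: 2, 2: 2, 1: 1, 4: 2, 5: 1}

{3: 2, 2: 2, 1: 1, 4: 2, 5: 1}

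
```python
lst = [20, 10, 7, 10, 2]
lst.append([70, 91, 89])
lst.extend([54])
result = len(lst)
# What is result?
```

After line 1: lst = [20, 10, 7, 10, 2]
After line 2 (append adds [70, 91, 89] as single element): lst = [20, 10, 7, 10, 2, [70, 91, 89]]
After line 3 (extend unpacks [54], adds 54): lst = [20, 10, 7, 10, 2, [70, 91, 89], 54]
After line 4: result = len(lst) = 7

7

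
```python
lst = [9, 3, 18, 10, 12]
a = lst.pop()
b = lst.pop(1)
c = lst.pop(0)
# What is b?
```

After line 1: lst = [9, 3, 18, 10, 12]
After line 2 (pop() -> a = 12): lst = [9, 3, 18, 10]
After line 3 (pop(1) -> b = 3): lst = [9, 18, 10]
After line 4 (pop(0) -> c = 9): lst = [18, 10]

3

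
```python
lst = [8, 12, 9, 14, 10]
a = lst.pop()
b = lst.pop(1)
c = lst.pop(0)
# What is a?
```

After line 1: lst = [8, 12, 9, 14, 10]
After line 2 (pop() -> a = 10): lst = [8, 12, 9, 14]
After line 3 (pop(1) -> b = 12): lst = [8, 9, 14]
After line 4 (pop(0) -> c = 8): lst = [9, 14]

10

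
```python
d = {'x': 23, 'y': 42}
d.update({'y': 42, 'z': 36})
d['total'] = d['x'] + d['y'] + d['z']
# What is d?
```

After line 1: d = {'x': 23, 'y': 42}
After line 2 (y overwritten, z added): d = {'x': 23, 'y': 42, 'z': 36}
After line 3 (total = 23 + 42 + 36 = 101): d = {'x': 23, 'y': 42, 'z': 36, 'total': 101}

{'x': 23, 'y': 42, 'z': 36, 'total': 101}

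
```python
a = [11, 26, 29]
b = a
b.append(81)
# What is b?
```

After line 1: a = [11, 26, 29]
After line 2 (b = a is an alias, same object): a = [11, 26, 29], b = [11, 26, 29]
After line 3 (b.append mutates the shared list): a = [11, 26, 29, 81], b = [11, 26, 29, 81]

[11, 26, 29, 81]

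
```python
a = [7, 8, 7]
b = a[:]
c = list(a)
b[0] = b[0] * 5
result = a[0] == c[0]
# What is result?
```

After line 1: a = [7, 8, 7]
After line 2 (b = a[:], copy): a = [7, 8, 7], b = [7, 8, 7]
After line 3 (c = list(a) is a copy, new object): c = [7, 8, 7]
After line 4 (b[0] = 7 * 5 = 35; only b mutates (copy)): a = [7, 8, 7], b = [35, 8, 7], c = [7, 8, 7]
After line 5 (a[0] = 7, c[0] = 7; result = True)

True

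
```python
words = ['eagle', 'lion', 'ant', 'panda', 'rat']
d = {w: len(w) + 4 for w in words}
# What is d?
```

{'eagle': 9, 'lion': 8, 'ant': 7, 'panda': 9, 'rat': 7}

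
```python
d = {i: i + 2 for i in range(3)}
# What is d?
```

{0: 2, 1: 3, 2: 4}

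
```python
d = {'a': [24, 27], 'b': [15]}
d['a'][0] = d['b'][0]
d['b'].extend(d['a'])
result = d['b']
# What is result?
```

After line 1: d = {'a': [24, 27], 'b': [15]}
After line 2 (a[0] = b[0] = 15): d = {'a': [15, 27], 'b': [15]}
After line 3 (b.extend(a) appends [15, 27]): d = {'a': [15, 27], 'b': [15, 15, 27]}
After line 4: result = d['b'] = [15, 15, 27]

[15, 15, 27]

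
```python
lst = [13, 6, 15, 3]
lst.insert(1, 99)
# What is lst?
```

[13, 99, 6, 15, 3]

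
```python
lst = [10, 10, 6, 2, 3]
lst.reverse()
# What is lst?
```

[3, 2, 6, 10, 10]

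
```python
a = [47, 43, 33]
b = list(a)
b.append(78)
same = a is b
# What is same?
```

After line 1: a = [47, 43, 33]
After line 2 (b = list(a) is a shallow copy, new object): a = [47, 43, 33], b = [47, 43, 33]
After line 3 (append only mutates b): a = [47, 43, 33], b = [47, 43, 33, 78]
After line 4 (same = a is b; different objects -> False): same = False

False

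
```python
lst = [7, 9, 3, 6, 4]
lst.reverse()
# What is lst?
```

[4, 6, 3, 9, 7]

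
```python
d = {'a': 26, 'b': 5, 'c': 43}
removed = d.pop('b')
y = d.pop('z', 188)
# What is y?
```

After line 1: d = {'a': 26, 'b': 5, 'c': 43}
After line 2 (pop 'b' returns 5): d = {'a': 26, 'c': 43}, removed = 5
After line 3 (pop 'z' missing, returns default 188): d = {'a': 26, 'c': 43}, y = 188

188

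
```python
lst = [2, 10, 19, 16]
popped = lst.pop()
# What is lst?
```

[2, 10, 19]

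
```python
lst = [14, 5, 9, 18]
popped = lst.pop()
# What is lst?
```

[14, 5, 9]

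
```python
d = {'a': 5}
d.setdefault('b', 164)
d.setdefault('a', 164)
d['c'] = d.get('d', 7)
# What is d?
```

After line 1: d = {'a': 5}
After line 2 (setdefault adds 'b'=164): d = {'a': 5, 'b': 164}
After line 3 (setdefault 'a' no-op, already exists): d = {'a': 5, 'b': 164}
After line 4 (get('d', 7) returns default since 'd' not in d): d = {'a': 5, 'b': 164, 'c': 7}

{'a': 5, 'b': 164, 'c': 7}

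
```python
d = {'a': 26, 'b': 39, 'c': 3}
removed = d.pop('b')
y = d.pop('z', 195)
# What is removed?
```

After line 1: d = {'a': 26, 'b': 39, 'c': 3}
After line 2 (pop 'b' returns 39): d = {'a': 26, 'c': 3}, removed = 39
After line 3 (pop 'z' missing, returns default 195): d = {'a': 26, 'c': 3}, y = 195

39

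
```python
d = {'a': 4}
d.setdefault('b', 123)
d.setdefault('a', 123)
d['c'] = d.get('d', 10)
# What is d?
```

After line 1: d = {'a': 4}
After line 2 (setdefault adds 'b'=123): d = {'a': 4, 'b': 123}
After line 3 (setdefault 'a' no-op, already exists): d = {'a': 4, 'b': 123}
After line 4 (get('d', 10) returns default since 'd' not in d): d = {'a': 4, 'b': 123, 'c': 10}

{'a': 4, 'b': 123, 'c': 10}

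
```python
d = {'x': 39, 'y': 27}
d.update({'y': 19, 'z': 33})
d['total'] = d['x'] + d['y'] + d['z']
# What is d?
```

After line 1: d = {'x': 39, 'y': 27}
After line 2 (y overwritten, z added): d = {'x': 39, 'y': 19, 'z': 33}
After line 3 (total = 39 + 19 + 33 = 91): d = {'x': 39, 'y': 19, 'z': 33, 'total': 91}

{'x': 39, 'y': 19, 'z': 33, 'total': 91}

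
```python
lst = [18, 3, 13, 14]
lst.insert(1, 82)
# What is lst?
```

[18, 82, 3, 13, 14]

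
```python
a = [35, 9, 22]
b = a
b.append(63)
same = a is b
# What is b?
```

After line 1: a = [35, 9, 22]
After line 2 (b = a is an alias, same object): a = [35, 9, 22], b = [35, 9, 22]
After line 3 (b.append mutates the shared list): a = [35, 9, 22, 63], b = [35, 9, 22, 63]
After line 4 (same = a is b; same object -> True): same = True

[35, 9, 22, 63]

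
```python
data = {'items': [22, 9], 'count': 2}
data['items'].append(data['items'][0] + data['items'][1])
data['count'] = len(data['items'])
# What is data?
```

After line 1: data = {'items': [22, 9], 'count': 2}
After line 2 (append 22 + 9 = 31): data = {'items': [22, 9, 31], 'count': 2}
After line 3 (count = len(items) = 3): data = {'items': [22, 9, 31], 'count': 3}

{'items': [22, 9, 31], 'count': 3}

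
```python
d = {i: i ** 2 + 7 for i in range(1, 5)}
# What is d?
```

{1: 8, 2: 11, 3: 16, 4: 23}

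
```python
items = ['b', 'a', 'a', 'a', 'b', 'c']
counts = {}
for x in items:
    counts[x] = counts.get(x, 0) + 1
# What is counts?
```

Initial: counts = {}, items = ['b', 'a', 'a', 'a', 'b', 'c']
See 'b': counts = {'b': 1}
See 'a': counts = {'b': 1, 'a': 1}
See 'a': counts = {'b': 1, 'a': 2}
See 'a': counts = {'b': 1, 'a': 3}
See 'b': counts = {'b': 2, 'a': 3}
See 'c': counts = {'b': 2, 'a': 3, 'c': 1}

{'b': 2, 'a': 3, 'c': 1}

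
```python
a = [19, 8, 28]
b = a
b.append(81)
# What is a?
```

After line 1: a = [19, 8, 28]
After line 2 (b = a is an alias, same object): a = [19, 8, 28], b = [19, 8, 28]
After line 3 (b.append mutates the shared list): a = [19, 8, 28, 81], b = [19, 8, 28, 81]

[19, 8, 28, 81]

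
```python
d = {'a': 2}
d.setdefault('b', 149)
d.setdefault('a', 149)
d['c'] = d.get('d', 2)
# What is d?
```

After line 1: d = {'a': 2}
After line 2 (setdefault adds 'b'=149): d = {'a': 2, 'b': 149}
After line 3 (setdefault 'a' no-op, already exists): d = {'a': 2, 'b': 149}
After line 4 (get('d', 2) returns default since 'd' not in d): d = {'a': 2, 'b': 149, 'c': 2}

{'a': 2, 'b': 149, 'c': 2}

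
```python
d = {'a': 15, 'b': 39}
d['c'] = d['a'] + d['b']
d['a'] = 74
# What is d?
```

After line 1: d = {'a': 15, 'b': 39}
After line 2 (d['c'] = 15 + 39): d = {'a': 15, 'b': 39, 'c': 54}
After line 3: d = {'a': 74, 'b': 39, 'c': 54}

{'a': 74, 'b': 39, 'c': 54}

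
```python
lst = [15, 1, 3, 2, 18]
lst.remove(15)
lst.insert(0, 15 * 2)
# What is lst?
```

After line 1: lst = [15, 1, 3, 2, 18]
After line 2 (remove first 15): lst = [1, 3, 2, 18]
After line 3 (insert 30 at index 0): lst = [30, 1, 3, 2, 18]

[30, 1, 3, 2, 18]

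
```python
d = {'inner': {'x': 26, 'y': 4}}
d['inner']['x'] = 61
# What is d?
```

After line 1: d = {'inner': {'x': 26, 'y': 4}}
After line 2 (inner x overwritten): d = {'inner': {'x': 61, 'y': 4}}

{'inner': {'x': 61, 'y': 4}}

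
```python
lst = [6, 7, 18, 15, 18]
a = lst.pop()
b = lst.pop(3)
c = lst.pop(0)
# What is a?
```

After line 1: lst = [6, 7, 18, 15, 18]
After line 2 (pop() -> a = 18): lst = [6, 7, 18, 15]
After line 3 (pop(3) -> b = 15): lst = [6, 7, 18]
After line 4 (pop(0) -> c = 6): lst = [7, 18]

18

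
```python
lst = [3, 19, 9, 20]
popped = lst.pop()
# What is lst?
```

[3, 19, 9]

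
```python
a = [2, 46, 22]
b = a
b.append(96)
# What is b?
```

After line 1: a = [2, 46, 22]
After line 2 (b = a is an alias, same object): a = [2, 46, 22], b = [2, 46, 22]
After line 3 (b.append mutates the shared list): a = [2, 46, 22, 96], b = [2, 46, 22, 96]

[2, 46, 22, 96]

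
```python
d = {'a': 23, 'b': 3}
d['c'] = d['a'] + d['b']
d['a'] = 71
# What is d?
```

After line 1: d = {'a': 23, 'b': 3}
After line 2 (d['c'] = 23 + 3): d = {'a': 23, 'b': 3, 'c': 26}
After line 3: d = {'a': 71, 'b': 3, 'c': 26}

{'a': 71, 'b': 3, 'c': 26}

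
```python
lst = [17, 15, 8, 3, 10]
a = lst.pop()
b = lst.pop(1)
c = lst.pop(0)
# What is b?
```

After line 1: lst = [17, 15, 8, 3, 10]
After line 2 (pop() -> a = 10): lst = [17, 15, 8, 3]
After line 3 (pop(1) -> b = 15): lst = [17, 8, 3]
After line 4 (pop(0) -> c = 17): lst = [8, 3]

15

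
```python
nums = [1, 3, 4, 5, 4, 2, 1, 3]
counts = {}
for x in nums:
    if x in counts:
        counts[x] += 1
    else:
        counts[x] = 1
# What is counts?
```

Initial: counts = {}, nums = [1, 3, 4, 5, 4, 2, 1, 3]
See 1: counts = {1: 1}
See 3: counts = {1: 1, 3: 1}
See 4: counts = {1: 1, 3: 1, 4: 1}
See 5: counts = {1: 1, 3: 1, 4: 1, 5: 1}
See 4: counts = {1: 1, 3: 1, 4: 2, 5: 1}
See 2: counts = {1: 1, 3: 1, 4: 2, 5: 1, 2: 1}
See 1: counts = {1: 2, 3: 1, 4: 2, 5: 1, 2: 1}
See 3: counts = {1: 2, 3: 2, 4: 2, 5: 1, 2: 1}

{1: 2, 3: 2, 4: 2, 5: 1, 2: 1}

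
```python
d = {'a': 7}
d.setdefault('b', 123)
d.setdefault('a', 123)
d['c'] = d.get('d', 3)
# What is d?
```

After line 1: d = {'a': 7}
After line 2 (setdefault adds 'b'=123): d = {'a': 7, 'b': 123}
After line 3 (setdefault 'a' no-op, already exists): d = {'a': 7, 'b': 123}
After line 4 (get('d', 3) returns default since 'd' not in d): d = {'a': 7, 'b': 123, 'c': 3}

{'a': 7, 'b': 123, 'c': 3}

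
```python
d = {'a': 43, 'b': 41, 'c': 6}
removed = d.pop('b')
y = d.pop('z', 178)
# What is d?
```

After line 1: d = {'a': 43, 'b': 41, 'c': 6}
After line 2 (pop 'b' returns 41): d = {'a': 43, 'c': 6}, removed = 41
After line 3 (pop 'z' missing, returns default 178): d = {'a': 43, 'c': 6}, y = 178

{'a': 43, 'c': 6}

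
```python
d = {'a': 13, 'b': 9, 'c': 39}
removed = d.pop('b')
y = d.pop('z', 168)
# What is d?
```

After line 1: d = {'a': 13, 'b': 9, 'c': 39}
After line 2 (pop 'b' returns 9): d = {'a': 13, 'c': 39}, removed = 9
After line 3 (pop 'z' missing, returns default 168): d = {'a': 13, 'c': 39}, y = 168

{'a': 13, 'c': 39}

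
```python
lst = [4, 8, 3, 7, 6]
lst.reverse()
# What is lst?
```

[6, 7, 3, 8, 4]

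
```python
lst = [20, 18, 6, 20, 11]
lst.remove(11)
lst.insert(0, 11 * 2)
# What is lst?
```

After line 1: lst = [20, 18, 6, 20, 11]
After line 2 (remove first 11): lst = [20, 18, 6, 20]
After line 3 (insert 22 at index 0): lst = [22, 20, 18, 6, 20]

[22, 20, 18, 6, 20]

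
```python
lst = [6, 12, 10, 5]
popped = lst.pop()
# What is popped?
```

5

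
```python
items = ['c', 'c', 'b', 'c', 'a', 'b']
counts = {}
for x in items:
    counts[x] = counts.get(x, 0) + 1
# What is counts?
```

Initial: counts = {}, items = ['c', 'c', 'b', 'c', 'a', 'b']
See 'c': counts = {'c': 1}
See 'c': counts = {'c': 2}
See 'b': counts = {'c': 2, 'b': 1}
See 'c': counts = {'c': 3, 'b': 1}
See 'a': counts = {'c': 3, 'b': 1, 'a': 1}
See 'b': counts = {'c': 3, 'b': 2, 'a': 1}

{'c': 3, 'b': 2, 'a': 1}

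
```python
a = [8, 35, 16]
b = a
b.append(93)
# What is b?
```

After line 1: a = [8, 35, 16]
After line 2 (b = a is an alias, same object): a = [8, 35, 16], b = [8, 35, 16]
After line 3 (b.append mutates the shared list): a = [8, 35, 16, 93], b = [8, 35, 16, 93]

[8, 35, 16, 93]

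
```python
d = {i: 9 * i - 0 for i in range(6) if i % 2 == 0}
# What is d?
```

{0: 0, 2: 18, 4: 36}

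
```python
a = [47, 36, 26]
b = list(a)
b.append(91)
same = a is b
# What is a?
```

After line 1: a = [47, 36, 26]
After line 2 (b = list(a) is a shallow copy, new object): a = [47, 36, 26], b = [47, 36, 26]
After line 3 (append only mutates b): a = [47, 36, 26], b = [47, 36, 26, 91]
After line 4 (same = a is b; different objects -> False): same = False

[47, 36, 26]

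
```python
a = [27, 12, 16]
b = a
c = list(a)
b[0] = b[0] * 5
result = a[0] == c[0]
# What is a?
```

After line 1: a = [27, 12, 16]
After line 2 (b = a, alias): a = [27, 12, 16], b = [27, 12, 16]
After line 3 (c = list(a) is a copy, new object): c = [27, 12, 16]
After line 4 (b[0] = 27 * 5 = 135; mutates shared a/b): a = b = [135, 12, 16], c = [27, 12, 16]
After line 5 (a[0] = 135, c[0] = 27; result = False)

[135, 12, 16]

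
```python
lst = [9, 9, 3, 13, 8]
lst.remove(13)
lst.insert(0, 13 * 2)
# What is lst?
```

After line 1: lst = [9, 9, 3, 13, 8]
After line 2 (remove first 13): lst = [9, 9, 3, 8]
After line 3 (insert 26 at index 0): lst = [26, 9, 9, 3, 8]

[26, 9, 9, 3, 8]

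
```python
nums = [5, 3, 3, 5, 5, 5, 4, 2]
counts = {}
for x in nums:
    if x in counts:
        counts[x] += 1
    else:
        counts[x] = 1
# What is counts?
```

Initial: counts = {}, nums = [5, 3, 3, 5, 5, 5, 4, 2]
See 5: counts = {5: 1}
See 3: counts = {5: 1, 3: 1}
See 3: counts = {5: 1, 3: 2}
See 5: counts = {5: 2, 3: 2}
See 5: counts = {5: 3, 3: 2}
See 5: counts = {5: 4, 3: 2}
See 4: counts = {5: 4, 3: 2, 4: 1}
See 2: counts = {5: 4, 3: 2, 4: 1, 2: 1}

{5: 4, 3: 2, 4: 1, 2: 1}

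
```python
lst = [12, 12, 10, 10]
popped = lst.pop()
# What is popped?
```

10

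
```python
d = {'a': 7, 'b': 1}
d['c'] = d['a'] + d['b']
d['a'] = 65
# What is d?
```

After line 1: d = {'a': 7, 'b': 1}
After line 2 (d['c'] = 7 + 1): d = {'a': 7, 'b': 1, 'c': 8}
After line 3: d = {'a': 65, 'b': 1, 'c': 8}

{'a': 65, 'b': 1, 'c': 8}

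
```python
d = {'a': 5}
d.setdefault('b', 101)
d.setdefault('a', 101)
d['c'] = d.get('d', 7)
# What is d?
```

After line 1: d = {'a': 5}
After line 2 (setdefault adds 'b'=101): d = {'a': 5, 'b': 101}
After line 3 (setdefault 'a' no-op, already exists): d = {'a': 5, 'b': 101}
After line 4 (get('d', 7) returns default since 'd' not in d): d = {'a': 5, 'b': 101, 'c': 7}

{'a': 5, 'b': 101, 'c': 7}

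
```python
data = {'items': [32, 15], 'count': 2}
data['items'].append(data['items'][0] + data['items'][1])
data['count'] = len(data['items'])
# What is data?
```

After line 1: data = {'items': [32, 15], 'count': 2}
After line 2 (append 32 + 15 = 47): data = {'items': [32, 15, 47], 'count': 2}
After line 3 (count = len(items) = 3): data = {'items': [32, 15, 47], 'count': 3}

{'items': [32, 15, 47], 'count': 3}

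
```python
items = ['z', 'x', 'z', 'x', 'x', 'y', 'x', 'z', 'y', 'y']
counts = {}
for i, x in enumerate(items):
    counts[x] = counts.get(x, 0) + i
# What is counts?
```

Initial: counts = {}, items = ['z', 'x', 'z', 'x', 'x', 'y', 'x', 'z', 'y', 'y']
i=0, x='z': counts = {'z': 0}
i=1, x='x': counts = {'z': 0, 'x': 1}
i=2, x='z': counts = {'z': 2, 'x': 1}
i=3, x='x': counts = {'z': 2, 'x': 4}
i=4, x='x': counts = {'z': 2, 'x': 8}
i=5, x='y': counts = {'z': 2, 'x': 8, 'y': 5}
i=6, x='x': counts = {'z': 2, 'x': 14, 'y': 5}
i=7, x='z': counts = {'z': 9, 'x': 14, 'y': 5}
i=8, x='y': counts = {'z': 9, 'x': 14, 'y': 13}
i=9, x='y': counts = {'z': 9, 'x': 14, 'y': 22}

{'z': 9, 'x': 14, 'y': 22}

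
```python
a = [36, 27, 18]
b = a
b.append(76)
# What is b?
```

After line 1: a = [36, 27, 18]
After line 2 (b = a is an alias, same object): a = [36, 27, 18], b = [36, 27, 18]
After line 3 (b.append mutates the shared list): a = [36, 27, 18, 76], b = [36, 27, 18, 76]

[36, 27, 18, 76]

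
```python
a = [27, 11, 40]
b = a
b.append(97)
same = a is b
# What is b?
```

After line 1: a = [27, 11, 40]
After line 2 (b = a is an alias, same object): a = [27, 11, 40], b = [27, 11, 40]
After line 3 (b.append mutates the shared list): a = [27, 11, 40, 97], b = [27, 11, 40, 97]
After line 4 (same = a is b; same object -> True): same = True

[27, 11, 40, 97]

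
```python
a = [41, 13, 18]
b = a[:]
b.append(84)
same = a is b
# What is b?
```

After line 1: a = [41, 13, 18]
After line 2 (b = a[:] is a shallow copy, new object): a = [41, 13, 18], b = [41, 13, 18]
After line 3 (append only mutates b): a = [41, 13, 18], b = [41, 13, 18, 84]
After line 4 (same = a is b; different objects -> False): same = False

[41, 13, 18, 84]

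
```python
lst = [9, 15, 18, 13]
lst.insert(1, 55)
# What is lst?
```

[9, 55, 15, 18, 13]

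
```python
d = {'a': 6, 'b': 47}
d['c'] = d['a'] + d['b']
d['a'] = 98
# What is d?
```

After line 1: d = {'a': 6, 'b': 47}
After line 2 (d['c'] = 6 + 47): d = {'a': 6, 'b': 47, 'c': 53}
After line 3: d = {'a': 98, 'b': 47, 'c': 53}

{'a': 98, 'b': 47, 'c': 53}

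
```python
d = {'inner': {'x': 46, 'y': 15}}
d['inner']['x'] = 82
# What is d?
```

After line 1: d = {'inner': {'x': 46, 'y': 15}}
After line 2 (inner x overwritten): d = {'inner': {'x': 82, 'y': 15}}

{'inner': {'x': 82, 'y': 15}}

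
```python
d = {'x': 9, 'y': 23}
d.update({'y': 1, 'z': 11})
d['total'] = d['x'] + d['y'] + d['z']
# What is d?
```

After line 1: d = {'x': 9, 'y': 23}
After line 2 (y overwritten, z added): d = {'x': 9, 'y': 1, 'z': 11}
After line 3 (total = 9 + 1 + 11 = 21): d = {'x': 9, 'y': 1, 'z': 11, 'total': 21}

{'x': 9, 'y': 1, 'z': 11, 'total': 21}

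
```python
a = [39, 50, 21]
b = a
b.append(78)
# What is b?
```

After line 1: a = [39, 50, 21]
After line 2 (b = a is an alias, same object): a = [39, 50, 21], b = [39, 50, 21]
After line 3 (b.append mutates the shared list): a = [39, 50, 21, 78], b = [39, 50, 21, 78]

[39, 50, 21, 78]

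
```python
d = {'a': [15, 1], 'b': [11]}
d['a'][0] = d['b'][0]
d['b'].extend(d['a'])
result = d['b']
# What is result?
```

After line 1: d = {'a': [15, 1], 'b': [11]}
After line 2 (a[0] = b[0] = 11): d = {'a': [11, 1], 'b': [11]}
After line 3 (b.extend(a) appends [11, 1]): d = {'a': [11, 1], 'b': [11, 11, 1]}
After line 4: result = d['b'] = [11, 11, 1]

[11, 11, 1]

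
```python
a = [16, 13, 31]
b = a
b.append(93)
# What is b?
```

After line 1: a = [16, 13, 31]
After line 2 (b = a is an alias, same object): a = [16, 13, 31], b = [16, 13, 31]
After line 3 (b.append mutates the shared list): a = [16, 13, 31, 93], b = [16, 13, 31, 93]

[16, 13, 31, 93]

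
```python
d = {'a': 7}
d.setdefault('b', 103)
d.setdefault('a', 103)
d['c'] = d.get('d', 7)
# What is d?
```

After line 1: d = {'a': 7}
After line 2 (setdefault adds 'b'=103): d = {'a': 7, 'b': 103}
After line 3 (setdefault 'a' no-op, already exists): d = {'a': 7, 'b': 103}
After line 4 (get('d', 7) returns default since 'd' not in d): d = {'a': 7, 'b': 103, 'c': 7}

{'a': 7, 'b': 103, 'c': 7}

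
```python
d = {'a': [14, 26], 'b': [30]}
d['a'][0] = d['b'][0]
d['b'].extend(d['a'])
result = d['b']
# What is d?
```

After line 1: d = {'a': [14, 26], 'b': [30]}
After line 2 (a[0] = b[0] = 30): d = {'a': [30, 26], 'b': [30]}
After line 3 (b.extend(a) appends [30, 26]): d = {'a': [30, 26], 'b': [30, 30, 26]}
After line 4: result = d['b'] = [30, 30, 26]

{'a': [30, 26], 'b': [30, 30, 26]}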